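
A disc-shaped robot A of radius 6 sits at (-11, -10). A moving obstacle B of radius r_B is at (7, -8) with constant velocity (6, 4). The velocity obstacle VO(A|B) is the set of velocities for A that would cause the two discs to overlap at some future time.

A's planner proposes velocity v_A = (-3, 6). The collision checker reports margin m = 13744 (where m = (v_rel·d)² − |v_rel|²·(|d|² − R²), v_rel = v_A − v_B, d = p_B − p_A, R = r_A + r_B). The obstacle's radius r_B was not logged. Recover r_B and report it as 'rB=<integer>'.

m = 13744
d = (18, 2);  v_rel = (-9, 2),  |v_rel|² = 85
v_rel×d = (-9)·(2) − (2)·(18) = -54
since m = R²·85 − (-54)²:  R² = (2916 + 13744) / 85 = 196
R = √196 = 14  ⇒  r_B = 14 − 6 = 8

rB=8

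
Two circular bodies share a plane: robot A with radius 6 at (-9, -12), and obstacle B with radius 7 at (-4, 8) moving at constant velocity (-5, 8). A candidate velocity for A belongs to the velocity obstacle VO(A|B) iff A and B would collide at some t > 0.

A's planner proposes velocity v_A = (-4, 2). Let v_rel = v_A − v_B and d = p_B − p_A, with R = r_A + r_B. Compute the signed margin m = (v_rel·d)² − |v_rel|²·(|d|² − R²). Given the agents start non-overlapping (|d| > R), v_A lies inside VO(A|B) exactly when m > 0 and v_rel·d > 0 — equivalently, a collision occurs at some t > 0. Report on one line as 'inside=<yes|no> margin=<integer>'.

d = (5, 20),  |d|² = 425;  R = 6+7 = 13,  c = 425−13² = 256
v_rel = (1, -6),  |v_rel|² = 37;  v_rel·d = (1)·(5) + (-6)·(20) = -115
37·t² + 230·t + 256 = 0  ⇒  m = (-115)² − 37·256 = 3753
m = 3753 > 0,  v_rel·d = -115 < 0  ⇒  outside

inside=no margin=3753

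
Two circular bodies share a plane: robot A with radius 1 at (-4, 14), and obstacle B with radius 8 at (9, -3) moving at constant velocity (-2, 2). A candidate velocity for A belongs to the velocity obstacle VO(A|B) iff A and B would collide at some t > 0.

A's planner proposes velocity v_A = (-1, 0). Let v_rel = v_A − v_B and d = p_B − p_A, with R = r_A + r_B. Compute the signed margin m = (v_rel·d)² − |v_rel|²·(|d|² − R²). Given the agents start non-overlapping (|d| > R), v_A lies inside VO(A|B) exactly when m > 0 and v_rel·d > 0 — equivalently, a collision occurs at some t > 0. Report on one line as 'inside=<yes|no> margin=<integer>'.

d = (13, -17),  |d|² = 458;  R = 1+8 = 9,  c = 458−9² = 377
v_rel = (1, -2),  |v_rel|² = 5;  v_rel·d = (1)·(13) + (-2)·(-17) = 47
5·t² − 94·t + 377 = 0  ⇒  m = 47² − 5·377 = 324
m = 324 > 0,  v_rel·d = 47 > 0  ⇒  inside

inside=yes margin=324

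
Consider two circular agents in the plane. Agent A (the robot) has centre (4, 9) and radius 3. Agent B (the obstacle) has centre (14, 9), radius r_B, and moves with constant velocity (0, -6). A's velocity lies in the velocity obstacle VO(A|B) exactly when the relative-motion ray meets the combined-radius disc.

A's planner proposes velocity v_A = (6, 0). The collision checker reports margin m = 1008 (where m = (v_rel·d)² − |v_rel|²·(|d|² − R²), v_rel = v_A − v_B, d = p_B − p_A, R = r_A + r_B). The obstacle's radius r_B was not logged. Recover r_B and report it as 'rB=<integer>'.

m = 1008
d = (10, 0);  v_rel = (6, 6),  |v_rel|² = 72
v_rel×d = (6)·(0) − (6)·(10) = -60
since m = R²·72 − (-60)²:  R² = (3600 + 1008) / 72 = 64
R = √64 = 8  ⇒  r_B = 8 − 3 = 5

rB=5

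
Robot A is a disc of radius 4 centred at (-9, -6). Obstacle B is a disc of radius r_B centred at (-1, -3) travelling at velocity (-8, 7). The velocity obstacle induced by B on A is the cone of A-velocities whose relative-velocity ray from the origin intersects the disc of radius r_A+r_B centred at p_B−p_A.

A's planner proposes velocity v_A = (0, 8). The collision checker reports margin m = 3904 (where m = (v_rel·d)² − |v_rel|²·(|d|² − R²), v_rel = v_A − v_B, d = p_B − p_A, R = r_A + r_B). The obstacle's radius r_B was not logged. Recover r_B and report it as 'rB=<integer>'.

m = 3904
d = (8, 3);  v_rel = (8, 1),  |v_rel|² = 65
v_rel×d = (8)·(3) − (1)·(8) = 16
since m = R²·65 − 16²:  R² = (256 + 3904) / 65 = 64
R = √64 = 8  ⇒  r_B = 8 − 4 = 4

rB=4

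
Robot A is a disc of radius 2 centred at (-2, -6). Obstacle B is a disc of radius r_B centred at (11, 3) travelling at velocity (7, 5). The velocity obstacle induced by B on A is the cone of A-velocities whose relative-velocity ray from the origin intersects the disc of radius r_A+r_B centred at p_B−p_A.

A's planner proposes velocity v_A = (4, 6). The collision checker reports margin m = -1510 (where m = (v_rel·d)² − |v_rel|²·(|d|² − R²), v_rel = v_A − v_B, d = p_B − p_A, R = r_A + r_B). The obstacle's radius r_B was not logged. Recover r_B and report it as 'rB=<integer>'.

m = -1510
d = (13, 9);  v_rel = (-3, 1),  |v_rel|² = 10
v_rel×d = (-3)·(9) − (1)·(13) = -40
since m = R²·10 − (-40)²:  R² = (1600 + -1510) / 10 = 9
R = √9 = 3  ⇒  r_B = 3 − 2 = 1

rB=1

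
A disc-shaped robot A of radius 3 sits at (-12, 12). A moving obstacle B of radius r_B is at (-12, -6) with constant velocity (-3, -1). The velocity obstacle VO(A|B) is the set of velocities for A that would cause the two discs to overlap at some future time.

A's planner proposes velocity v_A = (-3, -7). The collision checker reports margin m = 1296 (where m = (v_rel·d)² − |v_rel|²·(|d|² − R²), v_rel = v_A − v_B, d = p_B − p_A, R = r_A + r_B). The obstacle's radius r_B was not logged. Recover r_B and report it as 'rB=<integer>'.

m = 1296
d = (0, -18);  v_rel = (0, -6),  |v_rel|² = 36
v_rel×d = (0)·(-18) − (-6)·(0) = 0
since m = R²·36 − 0²:  R² = (0 + 1296) / 36 = 36
R = √36 = 6  ⇒  r_B = 6 − 3 = 3

rB=3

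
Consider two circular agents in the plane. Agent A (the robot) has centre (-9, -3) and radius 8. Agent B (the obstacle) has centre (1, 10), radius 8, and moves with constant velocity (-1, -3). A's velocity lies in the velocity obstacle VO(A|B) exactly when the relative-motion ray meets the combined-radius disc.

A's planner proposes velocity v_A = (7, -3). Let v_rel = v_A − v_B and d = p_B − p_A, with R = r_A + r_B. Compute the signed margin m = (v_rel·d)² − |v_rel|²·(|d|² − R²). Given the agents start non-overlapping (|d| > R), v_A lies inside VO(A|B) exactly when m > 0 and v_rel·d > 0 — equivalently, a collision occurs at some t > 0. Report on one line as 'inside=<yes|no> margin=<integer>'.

d = (10, 13),  |d|² = 269;  R = 8+8 = 16,  c = 269−16² = 13
v_rel = (8, 0),  |v_rel|² = 64;  v_rel·d = (8)·(10) + (0)·(13) = 80
64·t² − 160·t + 13 = 0  ⇒  m = 80² − 64·13 = 5568
m = 5568 > 0,  v_rel·d = 80 > 0  ⇒  inside

inside=yes margin=5568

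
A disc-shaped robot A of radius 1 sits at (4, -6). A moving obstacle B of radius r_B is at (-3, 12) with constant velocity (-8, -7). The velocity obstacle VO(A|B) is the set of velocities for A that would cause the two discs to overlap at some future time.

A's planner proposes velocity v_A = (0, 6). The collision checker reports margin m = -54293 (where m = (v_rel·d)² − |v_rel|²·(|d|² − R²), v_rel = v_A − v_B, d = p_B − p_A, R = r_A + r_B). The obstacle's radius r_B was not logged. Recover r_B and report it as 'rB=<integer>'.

m = -54293
d = (-7, 18);  v_rel = (8, 13),  |v_rel|² = 233
v_rel×d = (8)·(18) − (13)·(-7) = 235
since m = R²·233 − 235²:  R² = (55225 + -54293) / 233 = 4
R = √4 = 2  ⇒  r_B = 2 − 1 = 1

rB=1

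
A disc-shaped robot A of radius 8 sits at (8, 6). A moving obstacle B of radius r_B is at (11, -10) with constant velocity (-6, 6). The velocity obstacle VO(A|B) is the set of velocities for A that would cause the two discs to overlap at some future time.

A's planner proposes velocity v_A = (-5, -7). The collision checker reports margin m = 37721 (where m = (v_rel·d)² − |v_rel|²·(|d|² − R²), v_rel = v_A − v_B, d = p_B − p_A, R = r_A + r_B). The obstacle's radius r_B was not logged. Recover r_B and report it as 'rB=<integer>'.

m = 37721
d = (3, -16);  v_rel = (1, -13),  |v_rel|² = 170
v_rel×d = (1)·(-16) − (-13)·(3) = 23
since m = R²·170 − 23²:  R² = (529 + 37721) / 170 = 225
R = √225 = 15  ⇒  r_B = 15 − 8 = 7

rB=7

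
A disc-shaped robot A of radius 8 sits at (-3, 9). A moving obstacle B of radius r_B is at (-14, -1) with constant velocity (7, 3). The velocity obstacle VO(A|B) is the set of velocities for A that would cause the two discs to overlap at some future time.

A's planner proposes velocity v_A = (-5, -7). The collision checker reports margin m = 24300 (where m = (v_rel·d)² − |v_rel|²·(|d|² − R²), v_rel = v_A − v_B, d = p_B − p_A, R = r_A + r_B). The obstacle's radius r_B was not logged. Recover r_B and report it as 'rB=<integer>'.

m = 24300
d = (-11, -10);  v_rel = (-12, -10),  |v_rel|² = 244
v_rel×d = (-12)·(-10) − (-10)·(-11) = 10
since m = R²·244 − 10²:  R² = (100 + 24300) / 244 = 100
R = √100 = 10  ⇒  r_B = 10 − 8 = 2

rB=2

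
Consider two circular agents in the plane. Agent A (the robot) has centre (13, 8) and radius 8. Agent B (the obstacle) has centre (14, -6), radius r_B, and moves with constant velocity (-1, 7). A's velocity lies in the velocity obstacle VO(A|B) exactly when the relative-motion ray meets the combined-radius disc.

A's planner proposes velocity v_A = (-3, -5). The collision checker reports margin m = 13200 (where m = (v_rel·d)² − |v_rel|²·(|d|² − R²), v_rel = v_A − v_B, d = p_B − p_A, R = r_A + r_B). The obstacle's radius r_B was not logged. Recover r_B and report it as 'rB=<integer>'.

m = 13200
d = (1, -14);  v_rel = (-2, -12),  |v_rel|² = 148
v_rel×d = (-2)·(-14) − (-12)·(1) = 40
since m = R²·148 − 40²:  R² = (1600 + 13200) / 148 = 100
R = √100 = 10  ⇒  r_B = 10 − 8 = 2

rB=2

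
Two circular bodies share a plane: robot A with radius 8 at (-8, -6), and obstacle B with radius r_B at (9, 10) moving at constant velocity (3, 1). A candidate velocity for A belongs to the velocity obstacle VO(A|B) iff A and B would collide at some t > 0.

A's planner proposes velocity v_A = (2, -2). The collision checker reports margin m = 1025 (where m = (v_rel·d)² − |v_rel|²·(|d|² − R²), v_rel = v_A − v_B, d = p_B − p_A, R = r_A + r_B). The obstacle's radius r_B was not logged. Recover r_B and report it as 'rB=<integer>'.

m = 1025
d = (17, 16);  v_rel = (-1, -3),  |v_rel|² = 10
v_rel×d = (-1)·(16) − (-3)·(17) = 35
since m = R²·10 − 35²:  R² = (1225 + 1025) / 10 = 225
R = √225 = 15  ⇒  r_B = 15 − 8 = 7

rB=7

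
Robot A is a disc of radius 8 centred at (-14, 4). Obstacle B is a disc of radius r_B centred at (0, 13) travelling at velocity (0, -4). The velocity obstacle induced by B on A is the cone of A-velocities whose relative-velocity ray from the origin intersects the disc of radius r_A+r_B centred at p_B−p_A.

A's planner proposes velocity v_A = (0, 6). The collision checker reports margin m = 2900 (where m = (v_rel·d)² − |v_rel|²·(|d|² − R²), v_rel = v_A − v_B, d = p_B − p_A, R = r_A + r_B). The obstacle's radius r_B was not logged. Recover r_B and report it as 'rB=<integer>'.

m = 2900
d = (14, 9);  v_rel = (0, 10),  |v_rel|² = 100
v_rel×d = (0)·(9) − (10)·(14) = -140
since m = R²·100 − (-140)²:  R² = (19600 + 2900) / 100 = 225
R = √225 = 15  ⇒  r_B = 15 − 8 = 7

rB=7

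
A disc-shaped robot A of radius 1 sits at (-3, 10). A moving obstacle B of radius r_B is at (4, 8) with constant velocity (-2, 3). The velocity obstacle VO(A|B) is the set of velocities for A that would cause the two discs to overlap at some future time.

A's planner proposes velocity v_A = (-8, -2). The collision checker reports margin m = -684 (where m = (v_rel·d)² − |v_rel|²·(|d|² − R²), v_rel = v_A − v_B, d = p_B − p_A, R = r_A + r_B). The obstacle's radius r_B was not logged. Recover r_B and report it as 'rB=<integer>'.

m = -684
d = (7, -2);  v_rel = (-6, -5),  |v_rel|² = 61
v_rel×d = (-6)·(-2) − (-5)·(7) = 47
since m = R²·61 − 47²:  R² = (2209 + -684) / 61 = 25
R = √25 = 5  ⇒  r_B = 5 − 1 = 4

rB=4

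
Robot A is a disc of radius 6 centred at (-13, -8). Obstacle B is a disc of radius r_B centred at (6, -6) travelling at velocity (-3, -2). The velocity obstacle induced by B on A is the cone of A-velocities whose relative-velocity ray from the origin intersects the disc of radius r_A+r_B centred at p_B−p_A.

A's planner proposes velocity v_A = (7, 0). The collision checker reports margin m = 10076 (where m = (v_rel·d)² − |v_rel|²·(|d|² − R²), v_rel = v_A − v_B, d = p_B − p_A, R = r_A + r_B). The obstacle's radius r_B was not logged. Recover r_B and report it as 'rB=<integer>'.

m = 10076
d = (19, 2);  v_rel = (10, 2),  |v_rel|² = 104
v_rel×d = (10)·(2) − (2)·(19) = -18
since m = R²·104 − (-18)²:  R² = (324 + 10076) / 104 = 100
R = √100 = 10  ⇒  r_B = 10 − 6 = 4

rB=4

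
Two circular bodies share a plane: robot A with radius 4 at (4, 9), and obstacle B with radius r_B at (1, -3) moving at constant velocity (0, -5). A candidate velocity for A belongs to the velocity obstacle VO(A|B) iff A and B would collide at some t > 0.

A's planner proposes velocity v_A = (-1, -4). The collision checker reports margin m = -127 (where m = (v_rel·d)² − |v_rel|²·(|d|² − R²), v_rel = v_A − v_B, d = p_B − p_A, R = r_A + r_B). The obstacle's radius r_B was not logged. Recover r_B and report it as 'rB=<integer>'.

m = -127
d = (-3, -12);  v_rel = (-1, 1),  |v_rel|² = 2
v_rel×d = (-1)·(-12) − (1)·(-3) = 15
since m = R²·2 − 15²:  R² = (225 + -127) / 2 = 49
R = √49 = 7  ⇒  r_B = 7 − 4 = 3

rB=3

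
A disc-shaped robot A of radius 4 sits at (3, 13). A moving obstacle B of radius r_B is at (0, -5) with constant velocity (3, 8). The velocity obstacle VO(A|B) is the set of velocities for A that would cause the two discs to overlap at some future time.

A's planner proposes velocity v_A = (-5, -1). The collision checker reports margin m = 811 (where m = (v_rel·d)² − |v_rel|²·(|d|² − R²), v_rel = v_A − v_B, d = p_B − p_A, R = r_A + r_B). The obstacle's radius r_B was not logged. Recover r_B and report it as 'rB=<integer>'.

m = 811
d = (-3, -18);  v_rel = (-8, -9),  |v_rel|² = 145
v_rel×d = (-8)·(-18) − (-9)·(-3) = 117
since m = R²·145 − 117²:  R² = (13689 + 811) / 145 = 100
R = √100 = 10  ⇒  r_B = 10 − 4 = 6

rB=6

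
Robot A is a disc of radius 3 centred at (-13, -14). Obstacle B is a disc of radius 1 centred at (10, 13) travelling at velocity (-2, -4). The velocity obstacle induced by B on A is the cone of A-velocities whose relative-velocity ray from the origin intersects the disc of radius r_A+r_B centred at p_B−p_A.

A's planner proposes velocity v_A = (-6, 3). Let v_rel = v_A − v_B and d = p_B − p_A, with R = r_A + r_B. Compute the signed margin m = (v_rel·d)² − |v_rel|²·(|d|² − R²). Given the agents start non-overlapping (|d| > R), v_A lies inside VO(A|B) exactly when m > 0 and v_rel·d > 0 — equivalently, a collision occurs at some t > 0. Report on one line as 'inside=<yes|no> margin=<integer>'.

d = (23, 27),  |d|² = 1258;  R = 3+1 = 4,  c = 1258−4² = 1242
v_rel = (-4, 7),  |v_rel|² = 65;  v_rel·d = (-4)·(23) + (7)·(27) = 97
65·t² − 194·t + 1242 = 0  ⇒  m = 97² − 65·1242 = -71321
m = -71321 < 0,  v_rel·d = 97 > 0  ⇒  outside

inside=no margin=-71321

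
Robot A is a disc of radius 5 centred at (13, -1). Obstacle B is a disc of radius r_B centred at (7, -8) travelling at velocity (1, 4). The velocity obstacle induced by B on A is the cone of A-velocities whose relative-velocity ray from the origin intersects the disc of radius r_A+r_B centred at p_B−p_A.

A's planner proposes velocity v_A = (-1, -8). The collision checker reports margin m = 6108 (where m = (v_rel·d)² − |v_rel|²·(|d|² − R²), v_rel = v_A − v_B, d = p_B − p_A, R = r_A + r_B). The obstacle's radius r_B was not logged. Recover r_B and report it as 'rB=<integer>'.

m = 6108
d = (-6, -7);  v_rel = (-2, -12),  |v_rel|² = 148
v_rel×d = (-2)·(-7) − (-12)·(-6) = -58
since m = R²·148 − (-58)²:  R² = (3364 + 6108) / 148 = 64
R = √64 = 8  ⇒  r_B = 8 − 5 = 3

rB=3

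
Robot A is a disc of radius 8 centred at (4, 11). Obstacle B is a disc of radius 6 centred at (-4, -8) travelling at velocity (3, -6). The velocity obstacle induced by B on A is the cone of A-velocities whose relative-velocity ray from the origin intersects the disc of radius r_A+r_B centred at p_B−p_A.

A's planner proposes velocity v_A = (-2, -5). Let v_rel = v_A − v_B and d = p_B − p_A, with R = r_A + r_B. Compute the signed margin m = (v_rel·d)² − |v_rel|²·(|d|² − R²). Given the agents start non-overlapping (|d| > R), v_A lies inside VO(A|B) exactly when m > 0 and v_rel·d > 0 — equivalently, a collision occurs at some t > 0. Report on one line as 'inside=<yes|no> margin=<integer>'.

d = (-8, -19),  |d|² = 425;  R = 8+6 = 14,  c = 425−14² = 229
v_rel = (-5, 1),  |v_rel|² = 26;  v_rel·d = (-5)·(-8) + (1)·(-19) = 21
26·t² − 42·t + 229 = 0  ⇒  m = 21² − 26·229 = -5513
m = -5513 < 0,  v_rel·d = 21 > 0  ⇒  outside

inside=no margin=-5513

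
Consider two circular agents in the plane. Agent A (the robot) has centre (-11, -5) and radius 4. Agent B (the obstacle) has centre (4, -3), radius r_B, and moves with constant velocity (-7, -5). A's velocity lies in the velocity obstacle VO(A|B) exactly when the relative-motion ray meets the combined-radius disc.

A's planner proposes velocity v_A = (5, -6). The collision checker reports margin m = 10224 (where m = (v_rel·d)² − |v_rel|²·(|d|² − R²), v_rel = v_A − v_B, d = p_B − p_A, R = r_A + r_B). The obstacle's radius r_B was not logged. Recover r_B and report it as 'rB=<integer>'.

m = 10224
d = (15, 2);  v_rel = (12, -1),  |v_rel|² = 145
v_rel×d = (12)·(2) − (-1)·(15) = 39
since m = R²·145 − 39²:  R² = (1521 + 10224) / 145 = 81
R = √81 = 9  ⇒  r_B = 9 − 4 = 5

rB=5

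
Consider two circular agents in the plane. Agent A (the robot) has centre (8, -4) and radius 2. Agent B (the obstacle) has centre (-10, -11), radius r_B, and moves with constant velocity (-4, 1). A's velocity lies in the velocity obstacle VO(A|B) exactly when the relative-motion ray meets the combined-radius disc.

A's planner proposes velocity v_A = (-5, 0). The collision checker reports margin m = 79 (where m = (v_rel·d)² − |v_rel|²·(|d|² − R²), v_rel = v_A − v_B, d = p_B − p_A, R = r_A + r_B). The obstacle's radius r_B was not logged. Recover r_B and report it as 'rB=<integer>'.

m = 79
d = (-18, -7);  v_rel = (-1, -1),  |v_rel|² = 2
v_rel×d = (-1)·(-7) − (-1)·(-18) = -11
since m = R²·2 − (-11)²:  R² = (121 + 79) / 2 = 100
R = √100 = 10  ⇒  r_B = 10 − 2 = 8

rB=8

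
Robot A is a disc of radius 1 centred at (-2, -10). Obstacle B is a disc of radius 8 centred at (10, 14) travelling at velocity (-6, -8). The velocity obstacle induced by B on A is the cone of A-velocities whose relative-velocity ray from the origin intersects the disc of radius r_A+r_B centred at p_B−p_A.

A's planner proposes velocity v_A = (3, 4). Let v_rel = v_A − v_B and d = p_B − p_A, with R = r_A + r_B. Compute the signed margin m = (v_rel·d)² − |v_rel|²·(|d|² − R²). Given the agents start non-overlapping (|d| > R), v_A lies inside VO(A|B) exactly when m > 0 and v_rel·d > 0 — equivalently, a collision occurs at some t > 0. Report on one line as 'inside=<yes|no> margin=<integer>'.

d = (12, 24),  |d|² = 720;  R = 1+8 = 9,  c = 720−9² = 639
v_rel = (9, 12),  |v_rel|² = 225;  v_rel·d = (9)·(12) + (12)·(24) = 396
225·t² − 792·t + 639 = 0  ⇒  m = 396² − 225·639 = 13041
m = 13041 > 0,  v_rel·d = 396 > 0  ⇒  inside

inside=yes margin=13041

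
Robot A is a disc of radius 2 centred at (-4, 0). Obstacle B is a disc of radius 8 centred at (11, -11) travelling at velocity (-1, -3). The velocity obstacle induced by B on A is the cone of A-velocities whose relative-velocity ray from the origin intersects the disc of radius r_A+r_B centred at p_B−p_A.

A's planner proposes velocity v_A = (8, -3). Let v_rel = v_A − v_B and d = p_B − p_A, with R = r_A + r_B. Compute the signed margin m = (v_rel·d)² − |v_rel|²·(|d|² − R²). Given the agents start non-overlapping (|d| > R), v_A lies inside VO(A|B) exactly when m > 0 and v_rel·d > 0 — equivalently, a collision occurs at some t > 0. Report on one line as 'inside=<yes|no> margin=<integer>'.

d = (15, -11),  |d|² = 346;  R = 2+8 = 10,  c = 346−10² = 246
v_rel = (9, 0),  |v_rel|² = 81;  v_rel·d = (9)·(15) + (0)·(-11) = 135
81·t² − 270·t + 246 = 0  ⇒  m = 135² − 81·246 = -1701
m = -1701 < 0,  v_rel·d = 135 > 0  ⇒  outside

inside=no margin=-1701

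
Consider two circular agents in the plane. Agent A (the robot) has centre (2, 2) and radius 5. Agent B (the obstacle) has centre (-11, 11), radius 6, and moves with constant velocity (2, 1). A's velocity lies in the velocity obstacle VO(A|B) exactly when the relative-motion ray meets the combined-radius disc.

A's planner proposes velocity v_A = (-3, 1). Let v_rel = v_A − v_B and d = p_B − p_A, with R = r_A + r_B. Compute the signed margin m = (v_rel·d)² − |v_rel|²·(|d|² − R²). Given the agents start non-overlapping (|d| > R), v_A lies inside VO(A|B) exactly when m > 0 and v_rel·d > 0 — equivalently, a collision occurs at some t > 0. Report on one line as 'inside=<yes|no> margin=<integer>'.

d = (-13, 9),  |d|² = 250;  R = 5+6 = 11,  c = 250−11² = 129
v_rel = (-5, 0),  |v_rel|² = 25;  v_rel·d = (-5)·(-13) + (0)·(9) = 65
25·t² − 130·t + 129 = 0  ⇒  m = 65² − 25·129 = 1000
m = 1000 > 0,  v_rel·d = 65 > 0  ⇒  inside

inside=yes margin=1000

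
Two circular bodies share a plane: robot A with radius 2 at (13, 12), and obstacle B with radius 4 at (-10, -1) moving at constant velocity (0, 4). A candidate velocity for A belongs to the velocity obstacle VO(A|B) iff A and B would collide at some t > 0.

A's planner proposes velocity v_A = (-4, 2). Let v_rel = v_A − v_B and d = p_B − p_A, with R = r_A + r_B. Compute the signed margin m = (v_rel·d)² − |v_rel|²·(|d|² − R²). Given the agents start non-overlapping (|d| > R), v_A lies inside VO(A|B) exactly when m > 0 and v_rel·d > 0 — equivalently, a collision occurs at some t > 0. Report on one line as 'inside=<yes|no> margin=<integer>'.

d = (-23, -13),  |d|² = 698;  R = 2+4 = 6,  c = 698−6² = 662
v_rel = (-4, -2),  |v_rel|² = 20;  v_rel·d = (-4)·(-23) + (-2)·(-13) = 118
20·t² − 236·t + 662 = 0  ⇒  m = 118² − 20·662 = 684
m = 684 > 0,  v_rel·d = 118 > 0  ⇒  inside

inside=yes margin=684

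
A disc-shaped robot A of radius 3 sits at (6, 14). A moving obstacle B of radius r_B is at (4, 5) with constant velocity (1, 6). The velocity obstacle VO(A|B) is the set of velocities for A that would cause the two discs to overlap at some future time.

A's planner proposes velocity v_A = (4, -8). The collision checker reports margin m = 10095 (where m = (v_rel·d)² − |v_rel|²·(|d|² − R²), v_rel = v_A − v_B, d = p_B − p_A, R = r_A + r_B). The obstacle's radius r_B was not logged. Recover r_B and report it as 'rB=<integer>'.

m = 10095
d = (-2, -9);  v_rel = (3, -14),  |v_rel|² = 205
v_rel×d = (3)·(-9) − (-14)·(-2) = -55
since m = R²·205 − (-55)²:  R² = (3025 + 10095) / 205 = 64
R = √64 = 8  ⇒  r_B = 8 − 3 = 5

rB=5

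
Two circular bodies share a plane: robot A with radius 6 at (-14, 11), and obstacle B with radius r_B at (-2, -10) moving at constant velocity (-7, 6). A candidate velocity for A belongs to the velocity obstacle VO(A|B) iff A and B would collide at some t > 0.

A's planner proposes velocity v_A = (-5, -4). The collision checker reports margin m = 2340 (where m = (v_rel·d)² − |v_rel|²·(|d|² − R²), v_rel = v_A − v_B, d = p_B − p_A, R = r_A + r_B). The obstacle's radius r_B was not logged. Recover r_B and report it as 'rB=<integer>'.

m = 2340
d = (12, -21);  v_rel = (2, -10),  |v_rel|² = 104
v_rel×d = (2)·(-21) − (-10)·(12) = 78
since m = R²·104 − 78²:  R² = (6084 + 2340) / 104 = 81
R = √81 = 9  ⇒  r_B = 9 − 6 = 3

rB=3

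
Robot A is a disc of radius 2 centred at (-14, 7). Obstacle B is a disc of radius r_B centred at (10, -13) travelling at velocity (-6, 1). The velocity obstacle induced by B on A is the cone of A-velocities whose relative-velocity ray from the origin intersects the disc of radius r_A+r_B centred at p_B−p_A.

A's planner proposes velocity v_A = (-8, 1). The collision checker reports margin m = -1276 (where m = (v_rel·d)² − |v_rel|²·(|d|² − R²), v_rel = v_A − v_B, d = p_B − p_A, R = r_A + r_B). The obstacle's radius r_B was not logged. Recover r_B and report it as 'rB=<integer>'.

m = -1276
d = (24, -20);  v_rel = (-2, 0),  |v_rel|² = 4
v_rel×d = (-2)·(-20) − (0)·(24) = 40
since m = R²·4 − 40²:  R² = (1600 + -1276) / 4 = 81
R = √81 = 9  ⇒  r_B = 9 − 2 = 7

rB=7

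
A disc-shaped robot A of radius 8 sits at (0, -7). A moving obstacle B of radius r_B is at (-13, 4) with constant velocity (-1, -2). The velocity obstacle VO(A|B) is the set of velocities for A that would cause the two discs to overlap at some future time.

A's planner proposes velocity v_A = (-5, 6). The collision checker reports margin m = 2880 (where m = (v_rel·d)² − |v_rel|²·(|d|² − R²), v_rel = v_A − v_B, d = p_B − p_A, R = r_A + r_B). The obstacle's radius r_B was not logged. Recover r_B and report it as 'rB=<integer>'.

m = 2880
d = (-13, 11);  v_rel = (-4, 8),  |v_rel|² = 80
v_rel×d = (-4)·(11) − (8)·(-13) = 60
since m = R²·80 − 60²:  R² = (3600 + 2880) / 80 = 81
R = √81 = 9  ⇒  r_B = 9 − 8 = 1

rB=1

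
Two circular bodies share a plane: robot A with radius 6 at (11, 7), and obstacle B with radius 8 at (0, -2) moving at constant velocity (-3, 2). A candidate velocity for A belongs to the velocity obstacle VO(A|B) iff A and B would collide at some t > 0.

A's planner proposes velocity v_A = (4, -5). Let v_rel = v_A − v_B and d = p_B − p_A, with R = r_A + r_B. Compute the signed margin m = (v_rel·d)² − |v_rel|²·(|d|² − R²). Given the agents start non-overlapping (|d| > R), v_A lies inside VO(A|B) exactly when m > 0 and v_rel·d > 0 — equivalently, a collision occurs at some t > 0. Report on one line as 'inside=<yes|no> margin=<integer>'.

d = (-11, -9),  |d|² = 202;  R = 6+8 = 14,  c = 202−14² = 6
v_rel = (7, -7),  |v_rel|² = 98;  v_rel·d = (7)·(-11) + (-7)·(-9) = -14
98·t² + 28·t + 6 = 0  ⇒  m = (-14)² − 98·6 = -392
m = -392 < 0,  v_rel·d = -14 < 0  ⇒  outside

inside=no margin=-392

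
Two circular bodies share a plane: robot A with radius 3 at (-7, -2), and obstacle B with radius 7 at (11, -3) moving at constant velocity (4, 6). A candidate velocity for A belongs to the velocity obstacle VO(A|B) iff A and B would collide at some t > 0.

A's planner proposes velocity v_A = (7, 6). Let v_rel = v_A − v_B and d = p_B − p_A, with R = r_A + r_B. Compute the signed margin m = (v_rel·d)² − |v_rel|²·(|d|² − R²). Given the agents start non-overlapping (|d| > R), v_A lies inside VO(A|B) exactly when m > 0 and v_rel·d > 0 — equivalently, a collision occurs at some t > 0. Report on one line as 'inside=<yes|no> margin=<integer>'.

d = (18, -1),  |d|² = 325;  R = 3+7 = 10,  c = 325−10² = 225
v_rel = (3, 0),  |v_rel|² = 9;  v_rel·d = (3)·(18) + (0)·(-1) = 54
9·t² − 108·t + 225 = 0  ⇒  m = 54² − 9·225 = 891
m = 891 > 0,  v_rel·d = 54 > 0  ⇒  inside

inside=yes margin=891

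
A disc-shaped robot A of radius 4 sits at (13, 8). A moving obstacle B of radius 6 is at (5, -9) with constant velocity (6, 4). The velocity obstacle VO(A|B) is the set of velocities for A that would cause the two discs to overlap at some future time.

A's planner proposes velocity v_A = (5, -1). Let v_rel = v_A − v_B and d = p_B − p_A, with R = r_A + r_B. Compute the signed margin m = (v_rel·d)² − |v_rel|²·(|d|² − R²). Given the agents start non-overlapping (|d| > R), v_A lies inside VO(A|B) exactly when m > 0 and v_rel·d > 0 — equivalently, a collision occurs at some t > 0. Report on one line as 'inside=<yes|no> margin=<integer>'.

d = (-8, -17),  |d|² = 353;  R = 4+6 = 10,  c = 353−10² = 253
v_rel = (-1, -5),  |v_rel|² = 26;  v_rel·d = (-1)·(-8) + (-5)·(-17) = 93
26·t² − 186·t + 253 = 0  ⇒  m = 93² − 26·253 = 2071
m = 2071 > 0,  v_rel·d = 93 > 0  ⇒  inside

inside=yes margin=2071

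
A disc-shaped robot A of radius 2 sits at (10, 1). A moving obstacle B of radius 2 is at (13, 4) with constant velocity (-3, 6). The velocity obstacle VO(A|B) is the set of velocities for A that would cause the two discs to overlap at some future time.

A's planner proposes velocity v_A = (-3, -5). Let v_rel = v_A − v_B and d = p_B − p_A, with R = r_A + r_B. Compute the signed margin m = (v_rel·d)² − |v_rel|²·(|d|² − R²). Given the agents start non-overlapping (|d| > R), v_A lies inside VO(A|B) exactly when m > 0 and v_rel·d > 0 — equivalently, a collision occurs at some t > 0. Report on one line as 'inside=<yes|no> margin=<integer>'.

d = (3, 3),  |d|² = 18;  R = 2+2 = 4,  c = 18−4² = 2
v_rel = (0, -11),  |v_rel|² = 121;  v_rel·d = (0)·(3) + (-11)·(3) = -33
121·t² + 66·t + 2 = 0  ⇒  m = (-33)² − 121·2 = 847
m = 847 > 0,  v_rel·d = -33 < 0  ⇒  outside

inside=no margin=847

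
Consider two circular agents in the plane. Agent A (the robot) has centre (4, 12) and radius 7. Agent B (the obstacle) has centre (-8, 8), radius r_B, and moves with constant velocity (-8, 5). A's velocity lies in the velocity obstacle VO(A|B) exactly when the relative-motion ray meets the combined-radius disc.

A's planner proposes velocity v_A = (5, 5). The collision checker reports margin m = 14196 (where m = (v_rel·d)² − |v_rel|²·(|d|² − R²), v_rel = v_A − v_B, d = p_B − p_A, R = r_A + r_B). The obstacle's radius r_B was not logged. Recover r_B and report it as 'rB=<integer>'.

m = 14196
d = (-12, -4);  v_rel = (13, 0),  |v_rel|² = 169
v_rel×d = (13)·(-4) − (0)·(-12) = -52
since m = R²·169 − (-52)²:  R² = (2704 + 14196) / 169 = 100
R = √100 = 10  ⇒  r_B = 10 − 7 = 3

rB=3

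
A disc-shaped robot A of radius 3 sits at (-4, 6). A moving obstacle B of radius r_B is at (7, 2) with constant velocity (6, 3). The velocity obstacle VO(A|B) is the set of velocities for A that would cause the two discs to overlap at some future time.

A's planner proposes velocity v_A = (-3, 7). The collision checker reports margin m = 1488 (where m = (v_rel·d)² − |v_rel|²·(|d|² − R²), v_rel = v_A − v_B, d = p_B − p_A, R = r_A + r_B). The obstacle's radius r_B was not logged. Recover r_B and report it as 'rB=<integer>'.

m = 1488
d = (11, -4);  v_rel = (-9, 4),  |v_rel|² = 97
v_rel×d = (-9)·(-4) − (4)·(11) = -8
since m = R²·97 − (-8)²:  R² = (64 + 1488) / 97 = 16
R = √16 = 4  ⇒  r_B = 4 − 3 = 1

rB=1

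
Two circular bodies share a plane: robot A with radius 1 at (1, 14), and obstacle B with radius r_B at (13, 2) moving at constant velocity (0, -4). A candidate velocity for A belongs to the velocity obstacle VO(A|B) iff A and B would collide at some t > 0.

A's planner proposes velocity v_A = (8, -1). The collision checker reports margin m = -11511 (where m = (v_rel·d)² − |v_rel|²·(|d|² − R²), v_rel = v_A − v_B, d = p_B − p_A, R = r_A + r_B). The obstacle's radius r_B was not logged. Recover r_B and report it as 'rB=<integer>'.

m = -11511
d = (12, -12);  v_rel = (8, 3),  |v_rel|² = 73
v_rel×d = (8)·(-12) − (3)·(12) = -132
since m = R²·73 − (-132)²:  R² = (17424 + -11511) / 73 = 81
R = √81 = 9  ⇒  r_B = 9 − 1 = 8

rB=8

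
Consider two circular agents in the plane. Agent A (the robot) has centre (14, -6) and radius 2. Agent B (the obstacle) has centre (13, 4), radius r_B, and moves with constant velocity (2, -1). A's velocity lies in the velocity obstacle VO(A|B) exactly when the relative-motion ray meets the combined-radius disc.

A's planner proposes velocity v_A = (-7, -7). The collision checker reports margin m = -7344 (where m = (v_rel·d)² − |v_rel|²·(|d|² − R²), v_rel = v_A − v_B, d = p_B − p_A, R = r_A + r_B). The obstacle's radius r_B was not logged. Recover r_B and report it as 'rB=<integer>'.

m = -7344
d = (-1, 10);  v_rel = (-9, -6),  |v_rel|² = 117
v_rel×d = (-9)·(10) − (-6)·(-1) = -96
since m = R²·117 − (-96)²:  R² = (9216 + -7344) / 117 = 16
R = √16 = 4  ⇒  r_B = 4 − 2 = 2

rB=2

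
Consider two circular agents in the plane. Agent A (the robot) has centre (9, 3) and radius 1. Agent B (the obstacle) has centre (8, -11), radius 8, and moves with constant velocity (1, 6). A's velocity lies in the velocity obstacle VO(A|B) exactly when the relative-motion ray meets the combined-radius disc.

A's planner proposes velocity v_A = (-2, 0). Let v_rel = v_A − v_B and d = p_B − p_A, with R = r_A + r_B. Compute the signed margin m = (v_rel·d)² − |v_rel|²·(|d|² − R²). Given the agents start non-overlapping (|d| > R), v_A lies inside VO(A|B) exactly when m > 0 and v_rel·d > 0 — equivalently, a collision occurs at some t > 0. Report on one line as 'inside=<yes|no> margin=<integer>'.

d = (-1, -14),  |d|² = 197;  R = 1+8 = 9,  c = 197−9² = 116
v_rel = (-3, -6),  |v_rel|² = 45;  v_rel·d = (-3)·(-1) + (-6)·(-14) = 87
45·t² − 174·t + 116 = 0  ⇒  m = 87² − 45·116 = 2349
m = 2349 > 0,  v_rel·d = 87 > 0  ⇒  inside

inside=yes margin=2349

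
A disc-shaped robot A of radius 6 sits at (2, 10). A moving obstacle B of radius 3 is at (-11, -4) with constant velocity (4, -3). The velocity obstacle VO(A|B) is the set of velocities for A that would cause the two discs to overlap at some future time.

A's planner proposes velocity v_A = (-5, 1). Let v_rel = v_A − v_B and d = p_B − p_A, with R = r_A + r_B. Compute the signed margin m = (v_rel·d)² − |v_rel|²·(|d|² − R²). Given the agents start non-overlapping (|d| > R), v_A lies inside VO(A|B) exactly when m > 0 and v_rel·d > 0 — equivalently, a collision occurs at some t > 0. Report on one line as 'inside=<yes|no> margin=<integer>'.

d = (-13, -14),  |d|² = 365;  R = 6+3 = 9,  c = 365−9² = 284
v_rel = (-9, 4),  |v_rel|² = 97;  v_rel·d = (-9)·(-13) + (4)·(-14) = 61
97·t² − 122·t + 284 = 0  ⇒  m = 61² − 97·284 = -23827
m = -23827 < 0,  v_rel·d = 61 > 0  ⇒  outside

inside=no margin=-23827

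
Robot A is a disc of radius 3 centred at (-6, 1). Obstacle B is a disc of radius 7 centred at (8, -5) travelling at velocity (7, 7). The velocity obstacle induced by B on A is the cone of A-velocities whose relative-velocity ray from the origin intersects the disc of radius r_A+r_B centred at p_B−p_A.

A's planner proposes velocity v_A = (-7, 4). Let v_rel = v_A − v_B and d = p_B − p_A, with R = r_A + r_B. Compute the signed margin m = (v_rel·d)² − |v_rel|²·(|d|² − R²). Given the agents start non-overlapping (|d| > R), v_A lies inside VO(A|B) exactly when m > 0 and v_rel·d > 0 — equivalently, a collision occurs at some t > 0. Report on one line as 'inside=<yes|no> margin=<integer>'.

d = (14, -6),  |d|² = 232;  R = 3+7 = 10,  c = 232−10² = 132
v_rel = (-14, -3),  |v_rel|² = 205;  v_rel·d = (-14)·(14) + (-3)·(-6) = -178
205·t² + 356·t + 132 = 0  ⇒  m = (-178)² − 205·132 = 4624
m = 4624 > 0,  v_rel·d = -178 < 0  ⇒  outside

inside=no margin=4624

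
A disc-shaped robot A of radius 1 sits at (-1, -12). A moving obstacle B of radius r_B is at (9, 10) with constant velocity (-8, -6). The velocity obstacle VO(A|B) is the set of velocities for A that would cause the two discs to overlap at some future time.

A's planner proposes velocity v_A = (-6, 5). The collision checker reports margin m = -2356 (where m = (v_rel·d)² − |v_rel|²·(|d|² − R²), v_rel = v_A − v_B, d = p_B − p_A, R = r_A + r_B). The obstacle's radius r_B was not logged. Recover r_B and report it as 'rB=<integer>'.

m = -2356
d = (10, 22);  v_rel = (2, 11),  |v_rel|² = 125
v_rel×d = (2)·(22) − (11)·(10) = -66
since m = R²·125 − (-66)²:  R² = (4356 + -2356) / 125 = 16
R = √16 = 4  ⇒  r_B = 4 − 1 = 3

rB=3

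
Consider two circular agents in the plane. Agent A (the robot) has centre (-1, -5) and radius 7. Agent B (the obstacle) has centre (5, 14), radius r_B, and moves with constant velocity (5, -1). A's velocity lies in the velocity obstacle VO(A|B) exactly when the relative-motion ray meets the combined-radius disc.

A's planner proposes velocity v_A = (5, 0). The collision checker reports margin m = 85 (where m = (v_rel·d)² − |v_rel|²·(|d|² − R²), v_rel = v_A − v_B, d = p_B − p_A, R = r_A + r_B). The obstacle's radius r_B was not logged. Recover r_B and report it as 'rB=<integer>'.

m = 85
d = (6, 19);  v_rel = (0, 1),  |v_rel|² = 1
v_rel×d = (0)·(19) − (1)·(6) = -6
since m = R²·1 − (-6)²:  R² = (36 + 85) / 1 = 121
R = √121 = 11  ⇒  r_B = 11 − 7 = 4

rB=4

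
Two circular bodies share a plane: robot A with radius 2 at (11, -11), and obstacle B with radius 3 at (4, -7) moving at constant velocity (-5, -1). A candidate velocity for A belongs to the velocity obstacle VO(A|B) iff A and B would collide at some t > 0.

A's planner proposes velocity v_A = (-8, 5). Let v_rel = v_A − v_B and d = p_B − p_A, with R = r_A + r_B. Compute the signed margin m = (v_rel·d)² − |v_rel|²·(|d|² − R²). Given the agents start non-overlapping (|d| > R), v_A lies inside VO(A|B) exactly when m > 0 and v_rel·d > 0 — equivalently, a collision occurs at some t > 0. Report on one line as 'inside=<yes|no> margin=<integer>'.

d = (-7, 4),  |d|² = 65;  R = 2+3 = 5,  c = 65−5² = 40
v_rel = (-3, 6),  |v_rel|² = 45;  v_rel·d = (-3)·(-7) + (6)·(4) = 45
45·t² − 90·t + 40 = 0  ⇒  m = 45² − 45·40 = 225
m = 225 > 0,  v_rel·d = 45 > 0  ⇒  inside

inside=yes margin=225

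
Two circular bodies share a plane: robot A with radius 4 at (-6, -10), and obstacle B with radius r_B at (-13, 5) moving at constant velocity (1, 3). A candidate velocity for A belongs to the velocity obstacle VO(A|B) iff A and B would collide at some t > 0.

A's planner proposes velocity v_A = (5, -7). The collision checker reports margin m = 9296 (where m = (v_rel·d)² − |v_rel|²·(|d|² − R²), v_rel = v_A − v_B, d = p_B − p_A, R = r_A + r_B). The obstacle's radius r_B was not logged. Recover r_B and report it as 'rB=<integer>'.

m = 9296
d = (-7, 15);  v_rel = (4, -10),  |v_rel|² = 116
v_rel×d = (4)·(15) − (-10)·(-7) = -10
since m = R²·116 − (-10)²:  R² = (100 + 9296) / 116 = 81
R = √81 = 9  ⇒  r_B = 9 − 4 = 5

rB=5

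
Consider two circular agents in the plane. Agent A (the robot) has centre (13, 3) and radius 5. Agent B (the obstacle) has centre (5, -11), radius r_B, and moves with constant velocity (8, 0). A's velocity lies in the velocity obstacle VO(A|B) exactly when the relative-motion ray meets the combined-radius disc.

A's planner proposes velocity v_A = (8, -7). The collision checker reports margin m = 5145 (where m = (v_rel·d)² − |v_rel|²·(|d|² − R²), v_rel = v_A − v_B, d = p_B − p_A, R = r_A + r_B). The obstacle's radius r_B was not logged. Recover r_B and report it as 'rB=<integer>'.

m = 5145
d = (-8, -14);  v_rel = (0, -7),  |v_rel|² = 49
v_rel×d = (0)·(-14) − (-7)·(-8) = -56
since m = R²·49 − (-56)²:  R² = (3136 + 5145) / 49 = 169
R = √169 = 13  ⇒  r_B = 13 − 5 = 8

rB=8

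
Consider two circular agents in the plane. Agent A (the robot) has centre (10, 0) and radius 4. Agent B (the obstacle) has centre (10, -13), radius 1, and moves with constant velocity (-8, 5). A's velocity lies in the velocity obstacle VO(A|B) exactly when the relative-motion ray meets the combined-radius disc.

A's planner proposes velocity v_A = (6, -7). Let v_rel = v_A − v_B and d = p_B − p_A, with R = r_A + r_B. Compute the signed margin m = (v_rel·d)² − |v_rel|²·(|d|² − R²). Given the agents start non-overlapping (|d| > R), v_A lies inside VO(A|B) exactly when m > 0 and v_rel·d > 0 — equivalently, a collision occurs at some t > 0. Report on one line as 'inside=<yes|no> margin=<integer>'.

d = (0, -13),  |d|² = 169;  R = 4+1 = 5,  c = 169−5² = 144
v_rel = (14, -12),  |v_rel|² = 340;  v_rel·d = (14)·(0) + (-12)·(-13) = 156
340·t² − 312·t + 144 = 0  ⇒  m = 156² − 340·144 = -24624
m = -24624 < 0,  v_rel·d = 156 > 0  ⇒  outside

inside=no margin=-24624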